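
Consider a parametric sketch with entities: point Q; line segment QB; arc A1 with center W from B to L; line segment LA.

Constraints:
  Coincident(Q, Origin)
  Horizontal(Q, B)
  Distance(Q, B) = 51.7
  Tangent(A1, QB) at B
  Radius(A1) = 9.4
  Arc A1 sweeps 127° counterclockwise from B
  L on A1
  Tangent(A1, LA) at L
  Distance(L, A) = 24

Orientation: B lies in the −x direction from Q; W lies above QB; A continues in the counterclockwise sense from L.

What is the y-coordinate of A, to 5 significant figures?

34.224

On A1, B sits at bearing -90° from W; a 127° counterclockwise sweep puts L at bearing 37°, so L = W + 9.4·(cos 37°, sin 37°) = (-44.193, 15.057). The tangent condition forces WL to be normal to LA, so LA runs along (−sin 37°, cos 37°); with |LA| = 24.0, A = (-58.636, 34.224). So A.y = 34.224.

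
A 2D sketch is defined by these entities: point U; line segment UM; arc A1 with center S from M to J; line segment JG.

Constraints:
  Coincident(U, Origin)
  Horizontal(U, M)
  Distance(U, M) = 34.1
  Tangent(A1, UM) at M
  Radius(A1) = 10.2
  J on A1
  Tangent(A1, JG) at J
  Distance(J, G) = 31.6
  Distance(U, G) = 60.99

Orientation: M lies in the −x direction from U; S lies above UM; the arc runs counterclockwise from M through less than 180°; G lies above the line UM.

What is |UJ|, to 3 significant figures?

30.5

U is at the origin; U and M share the same y with |UM| = 34.1 and M on the −x side, so M = (-34.1, 0.00). The tangent condition forces SM to be normal to UM, so S = M + (0, 10.2) = (-34.1, 10.2). Since SJ ⟂ JG (tangency), |SG| = √(10.2² + 31.6²) = 33.2 regardless of where J sits on A1. So G lies on both circle(U, 60.99) and circle(S, 33.2); the above-UM intersection is G = (-44.5, 41.7). J is the foot of the tangent from G: J = (-25.9, 16.2).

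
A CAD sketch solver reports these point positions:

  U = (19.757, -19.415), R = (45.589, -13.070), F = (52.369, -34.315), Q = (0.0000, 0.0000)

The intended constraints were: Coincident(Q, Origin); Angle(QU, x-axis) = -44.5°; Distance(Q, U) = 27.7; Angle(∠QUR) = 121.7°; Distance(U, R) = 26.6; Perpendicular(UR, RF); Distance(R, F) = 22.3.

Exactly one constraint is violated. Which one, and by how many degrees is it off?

Perpendicular(UR, RF) — off by 3.90°.

Q = (0.00, 0.00) ✓; QU at -44.50° ✓; |QU| = 27.70 ✓; ∠QUR = 121.7° ✓; |UR| = 26.60 ✓; ∠(UR, RF) = 86.10° ✗; |RF| = 22.30 ✓.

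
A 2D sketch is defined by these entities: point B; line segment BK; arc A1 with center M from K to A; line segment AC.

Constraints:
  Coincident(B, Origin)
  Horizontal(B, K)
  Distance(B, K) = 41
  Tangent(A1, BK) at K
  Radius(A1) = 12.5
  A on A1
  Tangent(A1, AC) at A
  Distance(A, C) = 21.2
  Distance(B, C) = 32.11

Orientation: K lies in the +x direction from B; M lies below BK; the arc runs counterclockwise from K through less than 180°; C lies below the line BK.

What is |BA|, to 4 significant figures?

30.71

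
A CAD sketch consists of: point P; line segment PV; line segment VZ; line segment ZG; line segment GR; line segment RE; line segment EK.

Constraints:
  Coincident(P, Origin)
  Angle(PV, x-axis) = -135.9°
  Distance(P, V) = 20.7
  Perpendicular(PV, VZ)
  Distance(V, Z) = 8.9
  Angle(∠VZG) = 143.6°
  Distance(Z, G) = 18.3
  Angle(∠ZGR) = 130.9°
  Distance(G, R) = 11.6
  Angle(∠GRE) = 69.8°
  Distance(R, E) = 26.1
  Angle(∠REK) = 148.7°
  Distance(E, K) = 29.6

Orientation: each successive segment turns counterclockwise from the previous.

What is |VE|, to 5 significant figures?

15.372

P is at the origin; PV runs at -135.9° with length 20.7, so V = (-14.865, -14.405). PV is perpendicular to VZ, so VZ runs at -45.900°; with |VZ| = 8.9, Z = (-8.6716, -20.797). ∠VZG = 143.6° gives ZG at -9.5000° from the x-axis; with |ZG| = 18.3, G = (9.3774, -23.817). ∠ZGR = 130.9° gives GR at 39.600° from the x-axis; with |GR| = 11.6, R = (18.315, -16.423). ∠GRE = 69.8° gives RE at 149.80° from the x-axis; with |RE| = 26.1, E = (-4.2422, -3.2942). Then |VE| = |E − V| = 15.372.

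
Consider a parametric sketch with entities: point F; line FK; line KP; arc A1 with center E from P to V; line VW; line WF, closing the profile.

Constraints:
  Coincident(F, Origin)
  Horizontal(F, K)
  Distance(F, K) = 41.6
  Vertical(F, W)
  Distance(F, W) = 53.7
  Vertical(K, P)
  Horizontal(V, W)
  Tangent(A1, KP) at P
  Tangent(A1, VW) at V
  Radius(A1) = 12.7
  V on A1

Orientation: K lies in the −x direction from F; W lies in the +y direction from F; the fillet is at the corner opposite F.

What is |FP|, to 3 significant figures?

58.4

F is at the origin; FK is horizontal with |FK| = 41.6 and K on the −x side, so K = (-41.6, 0.00). F and W share the same x with |FW| = 53.7 and W on the +y side, so W = (0.00, 53.7). The virtual corner opposite F is at (-41.6, 53.7). Tangency of A1 to KP means the radius EP is perpendicular to KP and the tangent condition forces EV to be normal to VW, with radius 12.7, so the center E sits 12.7 in from both sides at E = (-28.9, 41.0). That places the tangent points at P = (-41.6, 41.0) on KP and V = (-28.9, 53.7) on VW. Then |FP| = |P − F| = 58.4.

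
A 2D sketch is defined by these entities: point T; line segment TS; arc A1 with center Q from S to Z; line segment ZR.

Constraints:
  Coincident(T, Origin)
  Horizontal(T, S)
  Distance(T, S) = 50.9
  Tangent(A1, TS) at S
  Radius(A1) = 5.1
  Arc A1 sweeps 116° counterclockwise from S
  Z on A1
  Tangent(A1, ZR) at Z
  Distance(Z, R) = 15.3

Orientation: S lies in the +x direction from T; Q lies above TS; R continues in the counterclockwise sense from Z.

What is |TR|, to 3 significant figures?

53.1

T is at the origin; T and S share the same y with |TS| = 50.9 and S on the +x side, so S = (50.9, 0.00). A1 meets TS tangentially, so QS is at right angles to TS, so Q = S + (0, 5.1) = (50.9, 5.10). On A1, S sits at bearing -90° from Q; a 116° counterclockwise sweep puts Z at bearing 26°, so Z = Q + 5.1·(cos 26°, sin 26°) = (55.5, 7.34). A1 meets ZR tangentially, so QZ is at right angles to ZR, so ZR runs along (−sin 26°, cos 26°); with |ZR| = 15.3, R = (48.8, 21.1). Then |TR| = |R − T| = 53.1.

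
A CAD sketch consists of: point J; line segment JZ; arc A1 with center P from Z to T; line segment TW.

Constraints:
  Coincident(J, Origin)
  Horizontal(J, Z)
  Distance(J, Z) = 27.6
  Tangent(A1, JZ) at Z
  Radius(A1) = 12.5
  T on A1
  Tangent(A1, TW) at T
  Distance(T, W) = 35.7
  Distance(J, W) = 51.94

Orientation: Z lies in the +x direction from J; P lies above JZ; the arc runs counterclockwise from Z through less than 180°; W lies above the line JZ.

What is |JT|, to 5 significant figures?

42.649

J is at the origin; J and Z share the same y with |JZ| = 27.6 and Z on the +x side, so Z = (27.600, 0.0000). Tangency of A1 to JZ means the radius PZ is perpendicular to JZ, so P = Z + (0, 12.5) = (27.600, 12.500). Since PT ⟂ TW (tangency), |PW| = √(12.5² + 35.7²) = 37.825 regardless of where T sits on A1. So W lies on both circle(J, 51.94) and circle(P, 37.825); the above-JZ intersection is W = (17.423, 48.930). T is the foot of the tangent from W: T = (37.851, 19.653).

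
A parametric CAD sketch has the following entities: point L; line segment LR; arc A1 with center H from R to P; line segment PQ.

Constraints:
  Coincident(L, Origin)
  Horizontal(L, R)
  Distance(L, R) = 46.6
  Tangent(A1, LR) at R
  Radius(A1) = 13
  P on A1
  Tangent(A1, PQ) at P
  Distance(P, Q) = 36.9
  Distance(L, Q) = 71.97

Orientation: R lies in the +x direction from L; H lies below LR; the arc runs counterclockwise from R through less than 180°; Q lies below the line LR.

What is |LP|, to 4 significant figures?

39.25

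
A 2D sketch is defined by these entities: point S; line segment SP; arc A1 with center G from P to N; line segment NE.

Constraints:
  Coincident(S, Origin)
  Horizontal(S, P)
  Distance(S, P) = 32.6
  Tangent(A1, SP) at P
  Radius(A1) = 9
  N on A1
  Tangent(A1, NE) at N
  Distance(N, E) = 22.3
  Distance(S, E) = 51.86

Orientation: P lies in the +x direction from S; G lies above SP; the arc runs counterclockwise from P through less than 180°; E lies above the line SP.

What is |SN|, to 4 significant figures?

42.59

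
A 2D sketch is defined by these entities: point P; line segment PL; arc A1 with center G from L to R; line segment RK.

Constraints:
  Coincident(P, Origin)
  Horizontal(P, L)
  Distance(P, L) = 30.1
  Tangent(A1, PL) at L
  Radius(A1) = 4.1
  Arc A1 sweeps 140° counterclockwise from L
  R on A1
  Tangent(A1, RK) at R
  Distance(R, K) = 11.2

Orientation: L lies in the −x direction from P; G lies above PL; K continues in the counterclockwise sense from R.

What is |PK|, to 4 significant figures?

38.83

On A1, L sits at bearing -90° from G; a 140° counterclockwise sweep puts R at bearing 50°, so R = G + 4.1·(cos 50°, sin 50°) = (-27.46, 7.241). Tangency of A1 to RK means the radius GR is perpendicular to RK, so RK runs along (−sin 50°, cos 50°); with |RK| = 11.2, K = (-36.04, 14.44). Then |PK| = |K − P| = 38.83.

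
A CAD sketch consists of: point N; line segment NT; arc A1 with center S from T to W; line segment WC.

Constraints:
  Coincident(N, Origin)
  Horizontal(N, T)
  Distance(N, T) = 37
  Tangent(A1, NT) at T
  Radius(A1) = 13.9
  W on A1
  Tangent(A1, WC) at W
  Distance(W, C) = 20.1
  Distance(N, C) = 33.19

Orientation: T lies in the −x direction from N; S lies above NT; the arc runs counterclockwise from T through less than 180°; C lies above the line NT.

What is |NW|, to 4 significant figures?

25.63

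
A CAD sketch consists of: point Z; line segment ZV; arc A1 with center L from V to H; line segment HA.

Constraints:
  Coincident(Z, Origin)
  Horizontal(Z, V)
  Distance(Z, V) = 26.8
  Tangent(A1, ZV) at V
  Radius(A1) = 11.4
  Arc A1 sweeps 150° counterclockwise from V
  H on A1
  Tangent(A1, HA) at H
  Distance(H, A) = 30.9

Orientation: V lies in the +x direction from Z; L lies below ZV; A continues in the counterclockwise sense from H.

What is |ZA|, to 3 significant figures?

60.3

Z is at the origin; Z and V share the same y with |ZV| = 26.8 and V on the +x side, so V = (26.8, 0.00). A1 meets ZV tangentially, so LV is at right angles to ZV, so L = V + (0, -11.4) = (26.8, -11.4). On A1, V sits at bearing 90° from L; a 150° counterclockwise sweep puts H at bearing 240°, so H = L + 11.4·(cos 240°, sin 240°) = (21.1, -21.3). The tangent condition forces LH to be normal to HA, so HA runs along (−sin 240°, cos 240°); with |HA| = 30.9, A = (47.9, -36.7). Then |ZA| = |A − Z| = 60.3.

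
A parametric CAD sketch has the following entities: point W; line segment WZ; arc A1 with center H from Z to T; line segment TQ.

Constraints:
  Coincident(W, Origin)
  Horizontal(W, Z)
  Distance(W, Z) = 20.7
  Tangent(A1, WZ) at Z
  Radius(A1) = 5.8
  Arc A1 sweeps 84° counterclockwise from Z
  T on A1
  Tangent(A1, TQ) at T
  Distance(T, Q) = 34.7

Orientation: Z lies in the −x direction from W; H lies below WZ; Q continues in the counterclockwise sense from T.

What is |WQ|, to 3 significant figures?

49.8

W is at the origin; W and Z share the same y with |WZ| = 20.7 and Z on the −x side, so Z = (-20.7, 0.00). The tangent condition forces HZ to be normal to WZ, so H = Z + (0, -5.8) = (-20.7, -5.80). On A1, Z sits at bearing 90° from H; an 84° counterclockwise sweep puts T at bearing 174°, so T = H + 5.8·(cos 174°, sin 174°) = (-26.5, -5.19). Tangency of A1 to TQ means the radius HT is perpendicular to TQ, so TQ runs along (−sin 174°, cos 174°); with |TQ| = 34.7, Q = (-30.1, -39.7). Then |WQ| = |Q − W| = 49.8.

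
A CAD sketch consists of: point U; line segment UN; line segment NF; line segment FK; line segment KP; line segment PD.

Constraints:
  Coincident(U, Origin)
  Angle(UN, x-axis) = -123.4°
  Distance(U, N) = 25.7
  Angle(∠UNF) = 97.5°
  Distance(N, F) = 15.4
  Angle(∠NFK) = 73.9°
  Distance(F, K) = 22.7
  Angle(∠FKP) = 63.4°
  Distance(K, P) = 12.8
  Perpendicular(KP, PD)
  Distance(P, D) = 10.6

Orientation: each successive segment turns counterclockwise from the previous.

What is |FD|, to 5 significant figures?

10.049

∠FKP = 63.4° gives KP at -178.20° from the x-axis; with |KP| = 12.8, P = (-5.7793, -11.334). The perpendicularity gives PD at right angles to KP, so PD runs at -88.200°; with |PD| = 10.6, D = (-5.4464, -21.929). Then |FD| = |D − F| = 10.049.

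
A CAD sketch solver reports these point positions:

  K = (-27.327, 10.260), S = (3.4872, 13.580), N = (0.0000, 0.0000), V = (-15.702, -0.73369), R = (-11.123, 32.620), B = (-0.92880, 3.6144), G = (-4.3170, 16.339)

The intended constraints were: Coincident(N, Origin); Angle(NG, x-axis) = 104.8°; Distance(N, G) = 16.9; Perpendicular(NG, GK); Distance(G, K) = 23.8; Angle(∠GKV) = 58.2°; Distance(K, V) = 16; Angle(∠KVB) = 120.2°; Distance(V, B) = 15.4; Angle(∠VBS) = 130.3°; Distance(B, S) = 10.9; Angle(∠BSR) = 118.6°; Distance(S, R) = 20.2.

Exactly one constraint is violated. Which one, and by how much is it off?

Distance(S, R) = 20.2 — off by 3.80.

N = (0.00, 0.00) ✓; NG at 104.8° ✓; |NG| = 16.90 ✓; ∠(NG, GK) = 90.00° ✓; |GK| = 23.80 ✓; ∠GKV = 58.20° ✓; |KV| = 16.00 ✓; ∠KVB = 120.2° ✓; |VB| = 15.40 ✓; ∠VBS = 130.3° ✓; |BS| = 10.90 ✓; ∠BSR = 118.6° ✓; |SR| = 24.00 ✗.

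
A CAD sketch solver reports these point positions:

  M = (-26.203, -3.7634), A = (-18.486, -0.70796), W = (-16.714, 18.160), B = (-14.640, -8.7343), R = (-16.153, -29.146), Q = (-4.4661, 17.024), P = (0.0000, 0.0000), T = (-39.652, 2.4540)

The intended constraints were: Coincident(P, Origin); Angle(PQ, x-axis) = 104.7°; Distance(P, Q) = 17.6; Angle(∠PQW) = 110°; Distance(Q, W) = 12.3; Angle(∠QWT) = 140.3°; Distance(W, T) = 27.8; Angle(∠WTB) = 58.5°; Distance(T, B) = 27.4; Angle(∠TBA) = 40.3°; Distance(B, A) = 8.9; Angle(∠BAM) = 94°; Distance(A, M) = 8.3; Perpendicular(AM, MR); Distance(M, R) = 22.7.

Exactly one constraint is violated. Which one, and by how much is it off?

Distance(M, R) = 22.7 — off by 4.60.

P = (0.00, 0.00) ✓; PQ at 104.7° ✓; |PQ| = 17.60 ✓; ∠PQW = 110.0° ✓; |QW| = 12.30 ✓; ∠QWT = 140.3° ✓; |WT| = 27.80 ✓; ∠WTB = 58.50° ✓; |TB| = 27.40 ✓; ∠TBA = 40.30° ✓; |BA| = 8.900 ✓; ∠BAM = 94.00° ✓; |AM| = 8.300 ✓; ∠(AM, MR) = 90.00° ✓; |MR| = 27.30 ✗.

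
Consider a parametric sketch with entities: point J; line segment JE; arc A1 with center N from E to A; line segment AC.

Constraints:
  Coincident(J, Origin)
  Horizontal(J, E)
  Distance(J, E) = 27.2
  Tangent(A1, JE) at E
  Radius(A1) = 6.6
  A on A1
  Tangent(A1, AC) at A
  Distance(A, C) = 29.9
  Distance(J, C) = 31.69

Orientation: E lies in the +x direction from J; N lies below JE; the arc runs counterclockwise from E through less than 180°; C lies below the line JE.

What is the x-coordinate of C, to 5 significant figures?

8.1989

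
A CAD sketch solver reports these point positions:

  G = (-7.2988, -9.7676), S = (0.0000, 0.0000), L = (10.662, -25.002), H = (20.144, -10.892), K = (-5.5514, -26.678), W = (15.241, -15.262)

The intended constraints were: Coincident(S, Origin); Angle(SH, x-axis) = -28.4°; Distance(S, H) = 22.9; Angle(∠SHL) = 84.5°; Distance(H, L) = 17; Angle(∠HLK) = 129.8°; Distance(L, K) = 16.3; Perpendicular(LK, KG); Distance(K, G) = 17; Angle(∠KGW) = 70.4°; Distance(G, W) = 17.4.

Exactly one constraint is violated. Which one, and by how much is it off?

Distance(G, W) = 17.4 — off by 5.80.

S = (0.00, 0.00) ✓; SH at -28.40° ✓; |SH| = 22.90 ✓; ∠SHL = 84.50° ✓; |HL| = 17.00 ✓; ∠HLK = 129.8° ✓; |LK| = 16.30 ✓; ∠(LK, KG) = 90.00° ✓; |KG| = 17.00 ✓; ∠KGW = 70.40° ✓; |GW| = 23.20 ✗.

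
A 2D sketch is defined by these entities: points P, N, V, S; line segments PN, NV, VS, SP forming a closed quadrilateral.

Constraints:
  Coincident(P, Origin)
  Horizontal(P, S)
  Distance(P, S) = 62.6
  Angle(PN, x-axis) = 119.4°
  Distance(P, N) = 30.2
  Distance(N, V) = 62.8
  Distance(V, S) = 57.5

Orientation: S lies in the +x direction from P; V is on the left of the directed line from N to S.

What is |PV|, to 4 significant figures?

67.92

P is at the origin; PS is horizontal with |PS| = 62.6 and S in +x, so S = (62.6, 0). PN runs at 119.4° with |PN| = 30.2, so N = (-14.83, 26.31). V is determined by |NV| = 62.8 and |VS| = 57.5 together: it lies at the intersection of circle(N, 62.8) and circle(S, 57.5). With |NS| = 81.77, the foot of the radical line on NS is 44.79 from N and the perpendicular offset is √(62.8² − 44.79²) = 44.02. Taking the left-of-NS solution: V = (41.74, 53.58).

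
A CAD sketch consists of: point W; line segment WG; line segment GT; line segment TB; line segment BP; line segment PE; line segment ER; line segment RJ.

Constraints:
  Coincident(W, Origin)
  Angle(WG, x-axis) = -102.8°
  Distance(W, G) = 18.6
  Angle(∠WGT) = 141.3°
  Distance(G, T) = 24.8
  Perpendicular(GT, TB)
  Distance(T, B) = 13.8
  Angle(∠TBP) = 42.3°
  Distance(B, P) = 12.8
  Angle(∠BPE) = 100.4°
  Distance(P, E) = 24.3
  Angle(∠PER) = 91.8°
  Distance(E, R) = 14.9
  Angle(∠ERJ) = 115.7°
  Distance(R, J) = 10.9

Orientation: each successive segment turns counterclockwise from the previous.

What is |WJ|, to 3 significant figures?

56.2

∠PER = 91.8° gives ER at -28.6° from the x-axis; with |ER| = 14.9, R = (8.97, -59.6). ∠ERJ = 115.7° gives RJ at 35.7° from the x-axis; with |RJ| = 10.9, J = (17.8, -53.3). Then |WJ| = |J − W| = 56.2.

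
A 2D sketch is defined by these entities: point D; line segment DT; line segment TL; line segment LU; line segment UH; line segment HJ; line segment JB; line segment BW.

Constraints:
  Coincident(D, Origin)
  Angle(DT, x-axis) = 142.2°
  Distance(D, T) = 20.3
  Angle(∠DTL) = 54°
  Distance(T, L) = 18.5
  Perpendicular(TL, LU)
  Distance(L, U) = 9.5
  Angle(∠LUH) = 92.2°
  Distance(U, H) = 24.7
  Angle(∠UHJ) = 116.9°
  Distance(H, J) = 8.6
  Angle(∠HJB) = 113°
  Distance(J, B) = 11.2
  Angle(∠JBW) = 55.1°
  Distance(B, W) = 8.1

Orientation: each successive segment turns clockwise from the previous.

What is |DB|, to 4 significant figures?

27.13

D is at the origin; DT runs at 142.2° with length 20.3, so T = (-16.04, 12.44). ∠DTL = 54.0° gives TL at 16.20° from the x-axis; with |TL| = 18.5, L = (1.725, 17.60). TL is perpendicular to LU, so LU runs at -73.80°; with |LU| = 9.5, U = (4.376, 8.481). ∠LUH = 92.2° gives UH at -161.6° from the x-axis; with |UH| = 24.7, H = (-19.06, 0.6840). ∠UHJ = 116.9° gives HJ at 135.3° from the x-axis; with |HJ| = 8.6, J = (-25.17, 6.733). ∠HJB = 113.0° gives JB at 68.30° from the x-axis; with |JB| = 11.2, B = (-21.03, 17.14). Then |DB| = |B − D| = 27.13.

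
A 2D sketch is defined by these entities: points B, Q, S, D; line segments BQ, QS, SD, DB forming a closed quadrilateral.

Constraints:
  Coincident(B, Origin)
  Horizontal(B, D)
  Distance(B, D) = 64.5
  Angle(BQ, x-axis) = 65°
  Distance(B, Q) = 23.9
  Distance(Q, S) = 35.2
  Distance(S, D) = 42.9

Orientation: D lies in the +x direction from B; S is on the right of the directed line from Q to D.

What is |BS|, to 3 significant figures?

25.6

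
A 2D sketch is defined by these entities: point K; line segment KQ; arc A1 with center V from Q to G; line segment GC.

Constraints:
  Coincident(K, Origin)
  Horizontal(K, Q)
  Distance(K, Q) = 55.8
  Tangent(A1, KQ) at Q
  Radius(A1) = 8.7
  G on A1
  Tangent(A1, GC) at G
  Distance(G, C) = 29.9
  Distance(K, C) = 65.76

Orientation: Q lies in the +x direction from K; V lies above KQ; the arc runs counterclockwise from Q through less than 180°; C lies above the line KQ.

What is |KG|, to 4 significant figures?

64.96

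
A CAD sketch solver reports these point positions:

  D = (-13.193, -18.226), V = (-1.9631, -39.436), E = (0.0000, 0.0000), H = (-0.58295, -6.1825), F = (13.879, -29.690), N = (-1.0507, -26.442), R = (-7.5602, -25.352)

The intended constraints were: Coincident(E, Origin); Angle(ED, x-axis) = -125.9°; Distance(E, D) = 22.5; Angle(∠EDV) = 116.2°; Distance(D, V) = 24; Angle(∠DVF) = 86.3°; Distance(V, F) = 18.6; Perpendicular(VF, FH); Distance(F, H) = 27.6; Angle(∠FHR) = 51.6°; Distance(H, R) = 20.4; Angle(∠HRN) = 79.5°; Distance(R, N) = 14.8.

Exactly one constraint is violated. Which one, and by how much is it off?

Distance(R, N) = 14.8 — off by 8.20.

E = (0.00, 0.00) ✓; ED at -125.9° ✓; |ED| = 22.50 ✓; ∠EDV = 116.2° ✓; |DV| = 24.00 ✓; ∠DVF = 86.30° ✓; |VF| = 18.60 ✓; ∠(VF, FH) = 90.00° ✓; |FH| = 27.60 ✓; ∠FHR = 51.60° ✓; |HR| = 20.40 ✓; ∠HRN = 79.51° ✓; |RN| = 6.600 ✗.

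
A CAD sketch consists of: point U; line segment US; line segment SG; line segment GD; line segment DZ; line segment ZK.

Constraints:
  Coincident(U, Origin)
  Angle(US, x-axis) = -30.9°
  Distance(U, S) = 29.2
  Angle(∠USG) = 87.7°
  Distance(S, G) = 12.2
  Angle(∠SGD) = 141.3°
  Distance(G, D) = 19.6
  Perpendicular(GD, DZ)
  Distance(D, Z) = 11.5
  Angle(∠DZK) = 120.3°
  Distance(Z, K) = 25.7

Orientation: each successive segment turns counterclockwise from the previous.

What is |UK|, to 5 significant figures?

13.285

GD ⟂ DZ, so DZ runs at -169.90°; with |DZ| = 11.5, Z = (16.137, 12.996). ∠DZK = 120.3° gives ZK at -110.20° from the x-axis; with |ZK| = 25.7, K = (7.2624, -11.124). Then |UK| = |K − U| = 13.285.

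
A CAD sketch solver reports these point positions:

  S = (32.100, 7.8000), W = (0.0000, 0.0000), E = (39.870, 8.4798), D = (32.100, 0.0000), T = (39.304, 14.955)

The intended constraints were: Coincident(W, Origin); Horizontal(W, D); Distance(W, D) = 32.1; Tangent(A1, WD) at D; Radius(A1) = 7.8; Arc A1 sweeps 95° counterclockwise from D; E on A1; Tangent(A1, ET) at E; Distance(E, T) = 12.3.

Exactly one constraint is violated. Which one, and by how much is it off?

Distance(E, T) = 12.3 — off by 5.80.

W = (0.00, 0.00) ✓; W.y = 0.00, D.y = 0.00 ✓; |WD| = 32.10 ✓; ∠(SD, DW) = 90.00° ✓; |SD| = 7.800 ✓; bearing(S→E) − bearing(S→D) = 95.00° ✓; |SE| = 7.800 ✓; ∠(SE, ET) = 90.00° ✓; |ET| = 6.500 ✗.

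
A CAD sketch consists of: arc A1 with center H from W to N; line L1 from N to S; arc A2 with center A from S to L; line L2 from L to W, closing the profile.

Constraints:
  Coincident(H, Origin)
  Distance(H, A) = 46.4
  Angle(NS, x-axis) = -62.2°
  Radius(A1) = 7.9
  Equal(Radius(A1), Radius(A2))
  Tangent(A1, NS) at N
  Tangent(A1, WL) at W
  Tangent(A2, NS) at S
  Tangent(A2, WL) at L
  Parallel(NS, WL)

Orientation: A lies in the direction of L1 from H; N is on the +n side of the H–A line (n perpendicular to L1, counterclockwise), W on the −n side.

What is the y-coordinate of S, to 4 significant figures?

-37.36

The slot axis is L1's direction at -62.2°, so u = (cos -62.2°, sin -62.2°) = (0.4664, -0.8846) and n = (−sin -62.2°, cos -62.2°) = (0.8846, 0.4664). H is at the origin and A lies 46.4 along u from H, so A = 46.4·u = (21.64, -41.04). Tangency of A1 to both parallel lines with radius 7.9 puts N and W at H ± 7.9·n: N = (6.988, 3.684), W = (-6.988, -3.684). Equal radii place S and L the same way about A: S = A + 7.9·n = (28.63, -37.36), L = A − 7.9·n = (14.65, -44.73). So S.y = -37.36.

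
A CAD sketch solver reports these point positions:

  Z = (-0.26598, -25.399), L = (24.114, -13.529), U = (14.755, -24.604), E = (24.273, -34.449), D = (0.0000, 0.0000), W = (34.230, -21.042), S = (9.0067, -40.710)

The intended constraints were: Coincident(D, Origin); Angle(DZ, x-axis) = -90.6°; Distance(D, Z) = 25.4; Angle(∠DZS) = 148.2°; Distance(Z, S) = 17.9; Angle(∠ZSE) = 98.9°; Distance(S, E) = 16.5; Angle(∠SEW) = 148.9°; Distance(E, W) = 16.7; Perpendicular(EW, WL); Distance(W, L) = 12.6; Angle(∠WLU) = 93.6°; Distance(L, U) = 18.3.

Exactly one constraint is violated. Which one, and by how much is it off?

Distance(L, U) = 18.3 — off by 3.80.

D = (0.00, 0.00) ✓; DZ at -90.60° ✓; |DZ| = 25.40 ✓; ∠DZS = 148.2° ✓; |ZS| = 17.90 ✓; ∠ZSE = 98.90° ✓; |SE| = 16.50 ✓; ∠SEW = 148.9° ✓; |EW| = 16.70 ✓; ∠(EW, WL) = 90.00° ✓; |WL| = 12.60 ✓; ∠WLU = 93.60° ✓; |LU| = 14.50 ✗.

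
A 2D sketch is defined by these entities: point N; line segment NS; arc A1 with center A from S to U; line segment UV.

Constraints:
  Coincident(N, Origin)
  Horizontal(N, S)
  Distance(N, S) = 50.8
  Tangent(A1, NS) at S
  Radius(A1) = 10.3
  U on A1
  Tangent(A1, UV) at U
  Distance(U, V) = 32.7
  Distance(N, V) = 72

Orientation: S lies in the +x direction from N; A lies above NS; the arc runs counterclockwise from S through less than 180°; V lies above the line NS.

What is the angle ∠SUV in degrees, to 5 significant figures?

131.44°

N is at the origin; NS is horizontal with |NS| = 50.8 and S on the +x side, so S = (50.800, 0.0000). The tangent condition forces AS to be normal to NS, so A = S + (0, 10.3) = (50.800, 10.300). Since AU ⟂ UV (tangency), |AV| = √(10.3² + 32.7²) = 34.284 regardless of where U sits on A1. So V lies on both circle(N, 72.0) and circle(A, 34.284); the above-NS intersection is V = (56.973, 44.023). U is the foot of the tangent from V: U = (61.021, 11.575).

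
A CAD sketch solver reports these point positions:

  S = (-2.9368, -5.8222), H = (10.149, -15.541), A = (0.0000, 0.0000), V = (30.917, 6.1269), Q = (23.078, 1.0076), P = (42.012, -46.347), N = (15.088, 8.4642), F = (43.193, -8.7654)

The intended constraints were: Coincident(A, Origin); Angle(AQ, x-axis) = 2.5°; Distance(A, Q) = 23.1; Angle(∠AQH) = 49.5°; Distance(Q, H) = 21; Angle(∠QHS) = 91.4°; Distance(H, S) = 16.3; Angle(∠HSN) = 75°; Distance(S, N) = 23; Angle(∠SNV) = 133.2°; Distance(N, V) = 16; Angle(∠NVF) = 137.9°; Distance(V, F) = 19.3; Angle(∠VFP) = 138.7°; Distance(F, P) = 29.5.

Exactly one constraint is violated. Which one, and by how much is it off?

Distance(F, P) = 29.5 — off by 8.10.

A = (0.00, 0.00) ✓; AQ at 2.500° ✓; |AQ| = 23.10 ✓; ∠AQH = 49.50° ✓; |QH| = 21.00 ✓; ∠QHS = 91.40° ✓; |HS| = 16.30 ✓; ∠HSN = 75.00° ✓; |SN| = 23.00 ✓; ∠SNV = 133.2° ✓; |NV| = 16.00 ✓; ∠NVF = 137.9° ✓; |VF| = 19.30 ✓; ∠VFP = 138.7° ✓; |FP| = 37.60 ✗.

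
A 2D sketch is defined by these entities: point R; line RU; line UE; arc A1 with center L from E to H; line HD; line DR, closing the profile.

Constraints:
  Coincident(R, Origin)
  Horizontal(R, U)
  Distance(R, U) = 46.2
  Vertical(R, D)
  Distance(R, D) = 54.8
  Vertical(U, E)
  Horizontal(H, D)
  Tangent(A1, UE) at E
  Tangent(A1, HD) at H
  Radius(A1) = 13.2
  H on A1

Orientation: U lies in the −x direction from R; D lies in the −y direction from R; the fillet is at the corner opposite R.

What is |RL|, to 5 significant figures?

53.100

RD is vertical with |RD| = 54.8 and D on the −y side, so D = (0.0000, -54.800). The virtual corner opposite R is at (-46.200, -54.800). A1 meets UE tangentially, so LE is at right angles to UE and since A1 is tangent to HD there, LH ⟂ HD, with radius 13.2, so the center L sits 13.2 in from both sides at L = (-33.000, -41.600). Then |RL| = |L − R| = 53.100.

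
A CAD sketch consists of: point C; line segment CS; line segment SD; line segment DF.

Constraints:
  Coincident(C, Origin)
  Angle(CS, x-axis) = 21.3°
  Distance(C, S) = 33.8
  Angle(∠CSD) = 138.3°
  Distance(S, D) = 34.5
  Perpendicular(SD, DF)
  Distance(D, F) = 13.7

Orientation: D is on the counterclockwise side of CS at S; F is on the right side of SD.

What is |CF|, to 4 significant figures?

69.84

C is at the origin; CS runs at 21.3° with length 33.8, so S = 33.8·(cos 21.3°, sin 21.3°) = (31.49, 12.28). ∠CSD = 138.3°, so SD runs at 21.3° + (180° − 138.3°) = 63.00° from the x-axis; with |SD| = 34.5, D = S + 34.5·(cos 63.00°, sin 63.00°) = (47.15, 43.02). SD is perpendicular to DF; with |DF| = 13.7 on the right of SD, F = D + 13.7·(0.8910, -0.4540) = (59.36, 36.80). Then |CF| = |F − C| = 69.84.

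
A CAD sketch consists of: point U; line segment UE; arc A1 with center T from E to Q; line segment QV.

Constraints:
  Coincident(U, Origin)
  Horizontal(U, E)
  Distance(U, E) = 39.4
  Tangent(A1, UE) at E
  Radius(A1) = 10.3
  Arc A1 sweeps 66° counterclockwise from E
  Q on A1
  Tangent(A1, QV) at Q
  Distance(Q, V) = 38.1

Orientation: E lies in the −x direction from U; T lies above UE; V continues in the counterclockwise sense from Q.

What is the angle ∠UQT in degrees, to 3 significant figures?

168°

U is at the origin; UE is horizontal with |UE| = 39.4 and E on the −x side, so E = (-39.4, 0.00). Tangency of A1 to UE means the radius TE is perpendicular to UE, so T = E + (0, 10.3) = (-39.4, 10.3). On A1, E sits at bearing -90° from T; a 66° counterclockwise sweep puts Q at bearing -24°, so Q = T + 10.3·(cos -24°, sin -24°) = (-30.0, 6.11). Then cos ∠UQT = QU·QT / (|QU||QT|), giving 168°.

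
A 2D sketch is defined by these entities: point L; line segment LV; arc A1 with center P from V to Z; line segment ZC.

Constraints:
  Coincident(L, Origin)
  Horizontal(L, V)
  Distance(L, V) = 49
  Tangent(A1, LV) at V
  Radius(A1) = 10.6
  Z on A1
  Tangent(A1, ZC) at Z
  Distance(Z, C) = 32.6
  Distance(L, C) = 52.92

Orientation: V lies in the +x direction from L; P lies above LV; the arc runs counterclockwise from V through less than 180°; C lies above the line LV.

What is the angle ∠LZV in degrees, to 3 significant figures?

49.8°

Checks: L = (0.00, 0.00) ✓; |PZ| = 10.60 ✓; ∠(PZ, ZC) = 90.00° ✓; |ZC| = 32.60 ✓; |LC| = 52.92 ✓.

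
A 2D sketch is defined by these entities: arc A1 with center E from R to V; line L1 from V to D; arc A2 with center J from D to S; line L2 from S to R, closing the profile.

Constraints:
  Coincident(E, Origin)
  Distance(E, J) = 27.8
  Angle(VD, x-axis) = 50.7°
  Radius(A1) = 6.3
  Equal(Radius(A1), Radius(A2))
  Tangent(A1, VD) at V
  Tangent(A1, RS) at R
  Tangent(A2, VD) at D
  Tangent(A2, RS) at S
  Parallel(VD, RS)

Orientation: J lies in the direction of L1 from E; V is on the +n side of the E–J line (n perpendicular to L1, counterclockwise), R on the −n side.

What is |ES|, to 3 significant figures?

28.5

The slot axis is L1's direction at 50.7°, so u = (cos 50.7°, sin 50.7°) = (0.633, 0.774) and n = (−sin 50.7°, cos 50.7°) = (-0.774, 0.633). E is at the origin and J lies 27.8 along u from E, so J = 27.8·u = (17.6, 21.5). Tangency of A1 to both parallel lines with radius 6.3 puts V and R at E ± 6.3·n: V = (-4.88, 3.99), R = (4.88, -3.99). Equal radii place D and S the same way about J: D = J + 6.3·n = (12.7, 25.5), S = J − 6.3·n = (22.5, 17.5). Then |ES| = |S − E| = 28.5.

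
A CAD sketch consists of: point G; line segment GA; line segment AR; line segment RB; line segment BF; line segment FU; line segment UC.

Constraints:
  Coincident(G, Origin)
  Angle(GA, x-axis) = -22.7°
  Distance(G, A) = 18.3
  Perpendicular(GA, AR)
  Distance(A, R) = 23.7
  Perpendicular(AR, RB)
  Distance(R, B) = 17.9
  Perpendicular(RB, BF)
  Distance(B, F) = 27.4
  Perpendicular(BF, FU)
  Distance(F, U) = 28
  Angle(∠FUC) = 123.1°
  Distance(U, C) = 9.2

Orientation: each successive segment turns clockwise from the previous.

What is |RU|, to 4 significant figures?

29.20

RB is perpendicular to BF, so BF runs at 67.30°; with |BF| = 27.4, F = (1.797, 3.259). BF is perpendicular to FU, so FU runs at -22.70°; with |FU| = 28.0, U = (27.63, -7.546). Then |RU| = |U − R| = 29.20.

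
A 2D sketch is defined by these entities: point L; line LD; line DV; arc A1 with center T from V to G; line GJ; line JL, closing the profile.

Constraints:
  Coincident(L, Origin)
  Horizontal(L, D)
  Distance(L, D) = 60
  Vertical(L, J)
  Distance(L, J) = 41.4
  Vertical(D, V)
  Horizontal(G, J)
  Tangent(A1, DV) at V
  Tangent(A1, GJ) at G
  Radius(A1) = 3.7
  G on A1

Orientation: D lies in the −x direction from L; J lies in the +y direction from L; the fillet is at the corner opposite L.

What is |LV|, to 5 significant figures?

70.861

L is at the origin; LD is horizontal with |LD| = 60.0 and D on the −x side, so D = (-60.000, 0.0000). LJ is vertical with |LJ| = 41.4 and J on the +y side, so J = (0.0000, 41.400). The virtual corner opposite L is at (-60.000, 41.400). Since A1 is tangent to DV there, TV ⟂ DV and tangency of A1 to GJ means the radius TG is perpendicular to GJ, with radius 3.7, so the center T sits 3.7 in from both sides at T = (-56.300, 37.700). That places the tangent points at V = (-60.000, 37.700) on DV and G = (-56.300, 41.400) on GJ. Then |LV| = |V − L| = 70.861.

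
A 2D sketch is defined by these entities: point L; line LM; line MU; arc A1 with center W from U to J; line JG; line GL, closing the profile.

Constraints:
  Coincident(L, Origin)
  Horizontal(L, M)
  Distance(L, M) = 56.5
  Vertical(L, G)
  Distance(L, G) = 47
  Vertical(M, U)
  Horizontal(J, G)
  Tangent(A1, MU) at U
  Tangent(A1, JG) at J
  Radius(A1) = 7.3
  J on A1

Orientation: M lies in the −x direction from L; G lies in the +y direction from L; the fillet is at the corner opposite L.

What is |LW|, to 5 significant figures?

63.220

L is at the origin; LM is horizontal with |LM| = 56.5 and M on the −x side, so M = (-56.500, 0.0000). LG is vertical with |LG| = 47.0 and G on the +y side, so G = (0.0000, 47.000). The virtual corner opposite L is at (-56.500, 47.000). A1 meets MU tangentially, so WU is at right angles to MU and A1 meets JG tangentially, so WJ is at right angles to JG, with radius 7.3, so the center W sits 7.3 in from both sides at W = (-49.200, 39.700). Then |LW| = |W − L| = 63.220.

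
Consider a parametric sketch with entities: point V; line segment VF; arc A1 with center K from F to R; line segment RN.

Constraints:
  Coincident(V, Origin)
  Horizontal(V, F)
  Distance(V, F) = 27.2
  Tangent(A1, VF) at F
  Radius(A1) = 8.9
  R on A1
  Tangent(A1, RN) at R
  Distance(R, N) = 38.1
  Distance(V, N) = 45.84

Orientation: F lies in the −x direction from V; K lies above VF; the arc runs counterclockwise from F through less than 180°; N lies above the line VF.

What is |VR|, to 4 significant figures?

19.81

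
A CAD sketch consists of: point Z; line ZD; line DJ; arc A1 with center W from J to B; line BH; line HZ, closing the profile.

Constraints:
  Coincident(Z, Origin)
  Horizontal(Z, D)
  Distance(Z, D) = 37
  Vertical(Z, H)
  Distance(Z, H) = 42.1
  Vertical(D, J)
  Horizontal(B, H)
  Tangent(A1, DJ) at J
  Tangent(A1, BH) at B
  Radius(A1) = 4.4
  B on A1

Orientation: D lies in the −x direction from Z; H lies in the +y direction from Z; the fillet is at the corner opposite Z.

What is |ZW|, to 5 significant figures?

49.840

ZH is vertical with |ZH| = 42.1 and H on the +y side, so H = (0.0000, 42.100). The virtual corner opposite Z is at (-37.000, 42.100). Since A1 is tangent to DJ there, WJ ⟂ DJ and tangency of A1 to BH means the radius WB is perpendicular to BH, with radius 4.4, so the center W sits 4.4 in from both sides at W = (-32.600, 37.700). Then |ZW| = |W − Z| = 49.840.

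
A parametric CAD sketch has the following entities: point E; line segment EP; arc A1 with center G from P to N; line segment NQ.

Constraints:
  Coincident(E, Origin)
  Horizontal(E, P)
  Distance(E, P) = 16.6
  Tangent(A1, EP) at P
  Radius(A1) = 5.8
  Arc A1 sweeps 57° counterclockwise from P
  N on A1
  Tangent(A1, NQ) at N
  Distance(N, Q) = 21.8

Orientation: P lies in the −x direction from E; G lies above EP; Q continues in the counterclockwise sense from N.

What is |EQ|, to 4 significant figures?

20.92

E is at the origin; E and P share the same y with |EP| = 16.6 and P on the −x side, so P = (-16.60, 0.000). Tangency of A1 to EP means the radius GP is perpendicular to EP, so G = P + (0, 5.8) = (-16.60, 5.800). On A1, P sits at bearing -90° from G; a 57° counterclockwise sweep puts N at bearing -33°, so N = G + 5.8·(cos -33°, sin -33°) = (-11.74, 2.641). The tangent condition forces GN to be normal to NQ, so NQ runs along (−sin -33°, cos -33°); with |NQ| = 21.8, Q = (0.1374, 20.92). Then |EQ| = |Q − E| = 20.92.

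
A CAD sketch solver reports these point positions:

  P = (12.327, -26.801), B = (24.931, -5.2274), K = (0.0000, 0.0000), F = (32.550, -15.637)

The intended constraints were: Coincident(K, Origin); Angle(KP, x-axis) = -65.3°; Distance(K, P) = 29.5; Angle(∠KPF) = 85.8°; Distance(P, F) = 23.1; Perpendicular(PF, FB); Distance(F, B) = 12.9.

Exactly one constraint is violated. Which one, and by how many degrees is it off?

Perpendicular(PF, FB) — off by 7.30°.

K = (0.00, 0.00) ✓; KP at -65.30° ✓; |KP| = 29.50 ✓; ∠KPF = 85.80° ✓; |PF| = 23.10 ✓; ∠(PF, FB) = 97.30° ✗; |FB| = 12.90 ✓.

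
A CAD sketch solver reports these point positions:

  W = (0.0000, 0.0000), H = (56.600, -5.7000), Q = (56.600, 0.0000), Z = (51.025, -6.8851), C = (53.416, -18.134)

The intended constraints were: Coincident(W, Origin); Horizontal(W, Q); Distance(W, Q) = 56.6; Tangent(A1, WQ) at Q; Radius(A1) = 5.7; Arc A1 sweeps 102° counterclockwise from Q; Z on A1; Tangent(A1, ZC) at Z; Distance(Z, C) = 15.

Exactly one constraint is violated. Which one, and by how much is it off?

Distance(Z, C) = 15 — off by 3.50.

W = (0.00, 0.00) ✓; W.y = 0.00, Q.y = 0.00 ✓; |WQ| = 56.60 ✓; ∠(HQ, QW) = 90.00° ✓; |HQ| = 5.700 ✓; bearing(H→Z) − bearing(H→Q) = 102.0° ✓; |HZ| = 5.700 ✓; ∠(HZ, ZC) = 90.00° ✓; |ZC| = 11.50 ✗.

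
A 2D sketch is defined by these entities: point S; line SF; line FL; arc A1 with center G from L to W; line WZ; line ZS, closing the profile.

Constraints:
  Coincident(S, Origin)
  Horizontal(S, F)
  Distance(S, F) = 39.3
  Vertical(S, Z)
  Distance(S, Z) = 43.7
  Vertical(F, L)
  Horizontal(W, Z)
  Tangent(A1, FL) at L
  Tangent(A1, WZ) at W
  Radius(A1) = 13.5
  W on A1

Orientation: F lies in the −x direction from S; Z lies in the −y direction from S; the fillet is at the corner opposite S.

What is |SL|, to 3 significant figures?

49.6

S is at the origin; SF is horizontal with |SF| = 39.3 and F on the −x side, so F = (-39.3, 0.00). S and Z share the same x with |SZ| = 43.7 and Z on the −y side, so Z = (0.00, -43.7). The virtual corner opposite S is at (-39.3, -43.7). A1 meets FL tangentially, so GL is at right angles to FL and the tangent condition forces GW to be normal to WZ, with radius 13.5, so the center G sits 13.5 in from both sides at G = (-25.8, -30.2). That places the tangent points at L = (-39.3, -30.2) on FL and W = (-25.8, -43.7) on WZ. Then |SL| = |L − S| = 49.6.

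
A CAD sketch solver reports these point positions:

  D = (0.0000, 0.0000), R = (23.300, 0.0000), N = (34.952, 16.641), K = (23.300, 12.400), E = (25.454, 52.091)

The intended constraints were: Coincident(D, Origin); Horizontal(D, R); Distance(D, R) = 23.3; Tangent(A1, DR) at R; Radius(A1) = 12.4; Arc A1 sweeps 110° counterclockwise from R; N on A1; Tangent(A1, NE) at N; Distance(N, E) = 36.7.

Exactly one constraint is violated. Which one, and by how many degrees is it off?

Tangent(A1, NE) at N — off by 5.00°.

D = (0.00, 0.00) ✓; D.y = 0.00, R.y = 0.00 ✓; |DR| = 23.30 ✓; ∠(KR, RD) = 90.00° ✓; |KR| = 12.40 ✓; bearing(K→N) − bearing(K→R) = 110.0° ✓; |KN| = 12.40 ✓; ∠(KN, NE) = 95.00° ✗; |NE| = 36.70 ✓.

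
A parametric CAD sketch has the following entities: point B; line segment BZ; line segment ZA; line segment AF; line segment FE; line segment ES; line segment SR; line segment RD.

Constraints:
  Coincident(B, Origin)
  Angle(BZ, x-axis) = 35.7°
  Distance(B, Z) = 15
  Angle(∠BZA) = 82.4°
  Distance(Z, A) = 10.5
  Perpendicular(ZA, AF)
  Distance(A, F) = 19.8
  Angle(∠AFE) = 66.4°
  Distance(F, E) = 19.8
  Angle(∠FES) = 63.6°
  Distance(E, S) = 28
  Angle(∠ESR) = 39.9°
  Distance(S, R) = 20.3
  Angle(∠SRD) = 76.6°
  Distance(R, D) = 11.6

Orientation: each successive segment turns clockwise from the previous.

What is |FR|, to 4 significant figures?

5.945

∠FES = 63.6° gives ES at -21.90° from the x-axis; with |ES| = 28.0, S = (24.09, -0.5399). ∠ESR = 39.9° gives SR at -162.0° from the x-axis; with |SR| = 20.3, R = (4.780, -6.813). Then |FR| = |R − F| = 5.945.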